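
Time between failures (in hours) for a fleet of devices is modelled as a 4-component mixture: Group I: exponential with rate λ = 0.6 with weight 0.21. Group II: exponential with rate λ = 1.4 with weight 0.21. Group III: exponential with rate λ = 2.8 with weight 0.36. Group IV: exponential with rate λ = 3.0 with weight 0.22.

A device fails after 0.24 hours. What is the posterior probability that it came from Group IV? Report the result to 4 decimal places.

0.2781

The responsibility of component k is w_k f_k(x) divided by Σ_j w_j f_j(x).
Evaluate each component's likelihood at the observed value:
  p_I = 0.519533
  p_II = 1.00047
  p_III = 1.42992
  p_IV = 1.46026
Weight by the priors:
  w_I·p_I = 0.21 × 0.519533 = 0.109102
  w_II·p_II = 0.21 × 1.00047 = 0.210099
  w_III·p_III = 0.36 × 1.42992 = 0.514772
  w_IV·p_IV = 0.22 × 1.46026 = 0.321256
Normaliser: 0.109102 + 0.210099 + 0.514772 + 0.321256 = 1.15523
Responsibility of Group IV: 0.321256 / 1.15523 ≈ 0.2781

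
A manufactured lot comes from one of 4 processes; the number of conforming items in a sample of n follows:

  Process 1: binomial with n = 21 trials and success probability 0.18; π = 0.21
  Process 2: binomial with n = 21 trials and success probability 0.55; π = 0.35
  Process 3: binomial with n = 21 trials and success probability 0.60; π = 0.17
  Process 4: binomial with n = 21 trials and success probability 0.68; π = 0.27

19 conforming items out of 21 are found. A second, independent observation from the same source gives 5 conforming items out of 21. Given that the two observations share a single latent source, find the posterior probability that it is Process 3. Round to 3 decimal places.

0.270

Apply Bayes' rule: the posterior for each component is proportional to its prior times its likelihood at x.
Since both observations come from the same component, the likelihood for component k is f_k(x₁)·f_k(x₂).
  f_1 = [1.00006e-12] × [0.160667] = 1.60676e-13
  f_2 = [0.000496061] × [0.00289572] = 1.43646e-06
  f_3 = [0.00204745] × [0.000679609] = 1.39146e-06
  f_4 = [0.0141315] × [3.57674e-05] = 5.05447e-07
Multiply by the mixture weights:
  π_1·f_1 = 0.21 × 1.60676e-13 = 3.3742e-14
  π_2·f_2 = 0.35 × 1.43646e-06 = 5.02759e-07
  π_3·f_3 = 0.17 × 1.39146e-06 = 2.36549e-07
  π_4·f_4 = 0.27 × 5.05447e-07 = 1.36471e-07
Sum: 3.3742e-14 + 5.02759e-07 + 2.36549e-07 + 1.36471e-07 = 8.75779e-07
P(Process 3 | x) = 2.36549e-07 / 8.75779e-07 ≈ 0.270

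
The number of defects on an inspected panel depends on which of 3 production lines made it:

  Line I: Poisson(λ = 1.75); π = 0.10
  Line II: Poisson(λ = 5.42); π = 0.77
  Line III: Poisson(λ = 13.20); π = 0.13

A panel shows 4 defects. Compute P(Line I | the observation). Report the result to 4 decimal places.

P(component k | x) = w_k·f_k(x) / marginal(x), where marginal(x) = Σ_j w_j·f_j(x).
Evaluate each component's likelihood at the observed value:
  p_I = 0.0679087
  p_II = 0.159188
  p_III = 0.00234098
Prior × likelihood for each component:
  w_I·p_I = 0.10 × 0.0679087 = 0.00679087
  w_II·p_II = 0.77 × 0.159188 = 0.122575
  w_III·p_III = 0.13 × 0.00234098 = 0.000304327
Marginal: 0.00679087 + 0.122575 + 0.000304327 = 0.12967
P(Line I | the observation) ≈ 0.0524

0.0524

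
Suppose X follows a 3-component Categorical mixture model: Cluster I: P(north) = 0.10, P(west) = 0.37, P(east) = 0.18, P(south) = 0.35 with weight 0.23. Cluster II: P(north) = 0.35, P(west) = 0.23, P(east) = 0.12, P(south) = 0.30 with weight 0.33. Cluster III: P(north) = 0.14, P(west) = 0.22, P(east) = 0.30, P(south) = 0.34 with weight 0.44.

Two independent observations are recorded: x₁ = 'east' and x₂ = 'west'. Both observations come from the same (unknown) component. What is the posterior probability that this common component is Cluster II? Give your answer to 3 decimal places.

The responsibility of component k is π_k f_k(x) divided by Σ_j π_j f_j(x).
Since both observations come from the same component, the likelihood for component k is f_k(x₁)·f_k(x₂).
  p_I = [0.18] × [0.37] = 0.0666
  p_II = [0.12] × [0.23] = 0.0276
  p_III = [0.3] × [0.22] = 0.066
Unnormalised posteriors:
  π_I·p_I = 0.23 × 0.0666 = 0.015318
  π_II·p_II = 0.33 × 0.0276 = 0.009108
  π_III·p_III = 0.44 × 0.066 = 0.02904
Denominator: 0.015318 + 0.009108 + 0.02904 = 0.053466
So the posterior for Cluster II is 0.009108 / 0.053466 ≈ 0.170.

0.170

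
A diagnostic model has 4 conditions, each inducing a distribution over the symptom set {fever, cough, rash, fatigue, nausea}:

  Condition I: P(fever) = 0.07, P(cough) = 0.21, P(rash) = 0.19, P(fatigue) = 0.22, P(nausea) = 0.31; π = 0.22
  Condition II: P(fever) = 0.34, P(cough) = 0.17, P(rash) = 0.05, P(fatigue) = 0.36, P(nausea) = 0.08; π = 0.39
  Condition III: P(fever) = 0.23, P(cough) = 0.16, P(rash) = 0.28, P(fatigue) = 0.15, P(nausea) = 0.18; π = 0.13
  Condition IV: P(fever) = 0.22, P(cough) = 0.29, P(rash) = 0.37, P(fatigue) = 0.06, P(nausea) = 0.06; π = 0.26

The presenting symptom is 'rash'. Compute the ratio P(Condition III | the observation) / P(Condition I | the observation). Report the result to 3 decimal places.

Posterior odds = (π_i f_i(x)) / (π_j f_j(x)); the normalising sum cancels.
Component likelihoods at x = 'rash':
  f_I = P(rash | comp) = 0.19
  f_II = P(rash | comp) = 0.05
  f_III = P(rash | comp) = 0.28
  f_IV = P(rash | comp) = 0.37
0.0364 / 0.0418 ≈ 0.871

0.871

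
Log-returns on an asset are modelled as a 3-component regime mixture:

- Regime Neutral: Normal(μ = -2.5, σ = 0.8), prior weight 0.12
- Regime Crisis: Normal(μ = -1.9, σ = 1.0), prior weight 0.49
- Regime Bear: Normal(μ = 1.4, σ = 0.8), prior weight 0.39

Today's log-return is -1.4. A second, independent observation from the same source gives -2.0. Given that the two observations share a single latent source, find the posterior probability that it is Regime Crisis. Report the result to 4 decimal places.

P(component k | x) = π_k·f_k(x) / marginal(x), where marginal(x) = Σ_j π_j·f_j(x).
Since both observations come from the same component, the likelihood for component k is f_k(x₁)·f_k(x₂).
  f_Neutral = [(1/(0.8·√(2π)))·exp(−(-1.4−-2.5)²/(2·0.8²)) = 0.498678·exp(-0.94531) = 0.193765] × [0.410201] = 0.0794828
  f_Crisis = [(1/(1.0·√(2π)))·exp(−(-1.4−-1.9)²/(2·1.0²)) = 0.398942·exp(-0.12500) = 0.352065] × [0.396953] = 0.139753
  f_Bear = [(1/(0.8·√(2π)))·exp(−(-1.4−1.4)²/(2·0.8²)) = 0.498678·exp(-6.12500) = 0.00109085] × [5.96483e-05] = 6.50675e-08
Prior × likelihood for each component:
  π_Neutral·f_Neutral = 0.12 × 0.0794828 = 0.00953793
  π_Crisis·f_Crisis = 0.49 × 0.139753 = 0.0684791
  π_Bear·f_Bear = 0.39 × 6.50675e-08 = 2.53763e-08
Normaliser: 0.00953793 + 0.0684791 + 2.53763e-08 = 0.078017
Responsibility of Regime Crisis: 0.0684791 / 0.078017 ≈ 0.8777

0.8777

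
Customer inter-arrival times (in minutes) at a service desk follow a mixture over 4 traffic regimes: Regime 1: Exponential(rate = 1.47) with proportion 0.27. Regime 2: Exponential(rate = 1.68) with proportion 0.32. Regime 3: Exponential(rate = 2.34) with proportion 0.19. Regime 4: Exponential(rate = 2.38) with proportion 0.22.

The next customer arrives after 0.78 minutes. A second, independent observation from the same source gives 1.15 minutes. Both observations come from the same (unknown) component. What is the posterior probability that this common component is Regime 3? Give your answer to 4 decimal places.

Posterior ∝ prior × likelihood, so P(k | x) ∝ w_k f_k(x); normalise over all components.
Since both observations come from the same component, the likelihood for component k is f_k(x₁)·f_k(x₂).
  p_1 = [1.47·e^(−1.47·0.78) = 1.47·e^(−1.1466) = 0.467041] × [0.271108] = 0.126619
  p_2 = [1.68·e^(−1.68·0.78) = 1.68·e^(−1.3104) = 0.453116] × [0.243362] = 0.110271
  p_3 = [2.34·e^(−2.34·0.78) = 2.34·e^(−1.8252) = 0.377174] × [0.158683] = 0.0598509
  p_4 = [2.38·e^(−2.38·0.78) = 2.38·e^(−1.8564) = 0.371837] × [0.154139] = 0.0573146
Multiply by the mixture weights:
  w_1·p_1 = 0.27 × 0.126619 = 0.034187
  w_2·p_2 = 0.32 × 0.110271 = 0.0352868
  w_3·p_3 = 0.19 × 0.0598509 = 0.0113717
  w_4·p_4 = 0.22 × 0.0573146 = 0.0126092
Evidence: 0.034187 + 0.0352868 + 0.0113717 + 0.0126092 = 0.0934547
P(Regime 3 | data) = 0.0113717 / 0.0934547 ≈ 0.1217

0.1217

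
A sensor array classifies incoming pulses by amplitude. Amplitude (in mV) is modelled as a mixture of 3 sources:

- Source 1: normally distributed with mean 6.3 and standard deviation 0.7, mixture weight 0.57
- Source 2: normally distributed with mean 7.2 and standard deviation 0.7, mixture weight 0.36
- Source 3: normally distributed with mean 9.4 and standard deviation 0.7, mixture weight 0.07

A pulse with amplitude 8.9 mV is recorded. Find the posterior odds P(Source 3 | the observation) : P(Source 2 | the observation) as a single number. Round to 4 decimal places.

Posterior odds = (π_i f_i(x)) / (π_j f_j(x)); the normalising sum cancels.
Normal densities:
  f_1 = (1/(0.7·√(2π)))·exp(−(8.9−6.3)²/(2·0.7²)) = 0.569918·exp(-6.89796) = 0.000575528
  f_2 = (1/(0.7·√(2π)))·exp(−(8.9−7.2)²/(2·0.7²)) = 0.569918·exp(-2.94898) = 0.0298598
  f_3 = (1/(0.7·√(2π)))·exp(−(8.9−9.4)²/(2·0.7²)) = 0.569918·exp(-0.25510) = 0.441593
Posterior odds = (π_3·f_3) / (π_2·f_2) = (0.07·0.441593) / (0.36·0.0298598) = 0.0309115 / 0.0107495 ≈ 2.8756

2.8756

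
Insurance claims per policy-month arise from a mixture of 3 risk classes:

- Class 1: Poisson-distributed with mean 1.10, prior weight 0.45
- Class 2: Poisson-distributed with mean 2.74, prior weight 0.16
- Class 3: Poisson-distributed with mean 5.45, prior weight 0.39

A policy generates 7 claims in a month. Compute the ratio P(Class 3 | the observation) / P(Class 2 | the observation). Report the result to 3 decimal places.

The posterior odds equal the prior odds times the likelihood ratio: (P(Z=i)/P(Z=j))·(f_i(x)/f_j(x)).
Evaluate each component's likelihood at the observed value:
  L_1 = e^(−1.10)·1.10^7/7! = 0.000128705
  L_2 = e^(−2.74)·2.74^7/7! = 0.0148544
  L_3 = e^(−5.45)·5.45^7/7! = 0.121742
0.0474793 / 0.00237671 ≈ 19.977

19.977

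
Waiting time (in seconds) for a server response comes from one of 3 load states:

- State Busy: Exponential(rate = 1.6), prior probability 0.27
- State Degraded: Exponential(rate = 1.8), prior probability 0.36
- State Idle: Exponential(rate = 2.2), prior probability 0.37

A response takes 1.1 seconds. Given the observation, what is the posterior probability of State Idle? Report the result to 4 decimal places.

Apply Bayes' rule: the posterior for each component is proportional to its prior times its likelihood at x.
Component likelihoods at x = 1.1 seconds:
  f_Busy = 0.275272
  f_Degraded = 0.248525
  f_Idle = 0.195628
Multiply by the mixture weights:
  w_Busy·f_Busy = 0.27 × 0.275272 = 0.0743234
  w_Degraded·f_Degraded = 0.36 × 0.248525 = 0.0894689
  w_Idle·f_Idle = 0.37 × 0.195628 = 0.0723822
Evidence: 0.0743234 + 0.0894689 + 0.0723822 = 0.236174
P(State Idle | x) ≈ 0.3065

0.3065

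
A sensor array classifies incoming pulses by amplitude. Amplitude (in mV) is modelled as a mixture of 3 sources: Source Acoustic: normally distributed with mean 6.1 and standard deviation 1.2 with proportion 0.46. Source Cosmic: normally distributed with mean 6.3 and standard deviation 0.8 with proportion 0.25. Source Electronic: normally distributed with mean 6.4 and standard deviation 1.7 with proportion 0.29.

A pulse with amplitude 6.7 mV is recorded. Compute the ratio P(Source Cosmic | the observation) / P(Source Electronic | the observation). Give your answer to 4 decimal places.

Since P(k|x) ∝ π_k f_k(x), the posterior odds are π_i f_i(x) / (π_j f_j(x)).
Evaluate each component's likelihood at the observed value:
  p_Acoustic = 0.293388
  p_Cosmic = 0.440082
  p_Electronic = 0.231046
0.11002 / 0.0670034 ≈ 1.6420

1.6420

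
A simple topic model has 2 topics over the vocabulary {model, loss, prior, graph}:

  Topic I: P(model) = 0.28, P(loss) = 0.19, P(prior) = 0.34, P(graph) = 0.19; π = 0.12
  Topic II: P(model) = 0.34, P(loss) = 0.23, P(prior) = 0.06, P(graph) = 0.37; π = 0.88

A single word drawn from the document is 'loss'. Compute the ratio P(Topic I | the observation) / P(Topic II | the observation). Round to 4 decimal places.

0.1126

Only the two components matter; the odds are (P(Z=i) f_i(x)) / (P(Z=j) f_j(x)).
Categorical probabilities:
  f_I = 0.19
  f_II = 0.23
0.0228 / 0.2024 ≈ 0.1126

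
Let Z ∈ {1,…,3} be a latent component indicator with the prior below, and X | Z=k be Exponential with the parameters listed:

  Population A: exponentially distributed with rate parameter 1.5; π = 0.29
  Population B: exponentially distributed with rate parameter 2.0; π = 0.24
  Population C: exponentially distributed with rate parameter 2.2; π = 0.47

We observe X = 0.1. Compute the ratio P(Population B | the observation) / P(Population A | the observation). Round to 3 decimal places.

1.050

Posterior odds = (π_i f_i(x)) / (π_j f_j(x)); the normalising sum cancels.
Evaluate each component's likelihood at the observed value:
  f_A = 1.5·e^(−1.5·0.1) = 1.5·e^(−0.1500) = 1.29106
  f_B = 2.0·e^(−2.0·0.1) = 2.0·e^(−0.2000) = 1.63746
  f_C = 2.2·e^(−2.2·0.1) = 2.2·e^(−0.2200) = 1.76554
0.392991 / 0.374408 ≈ 1.050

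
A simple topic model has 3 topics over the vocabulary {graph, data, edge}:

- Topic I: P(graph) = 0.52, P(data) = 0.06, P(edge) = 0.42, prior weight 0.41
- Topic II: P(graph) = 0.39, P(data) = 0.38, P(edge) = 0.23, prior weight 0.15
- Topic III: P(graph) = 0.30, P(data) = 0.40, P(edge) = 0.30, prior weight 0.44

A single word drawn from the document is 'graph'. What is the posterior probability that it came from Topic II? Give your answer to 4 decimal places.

Posterior ∝ prior × likelihood, so P(k | x) ∝ P(Z=k) f_k(x); normalise over all components.
Component likelihoods at x = 'graph':
  L_I = 0.52
  L_II = 0.39
  L_III = 0.3
Weight by the priors:
  P(Z=I)·L_I = 0.41 × 0.52 = 0.2132
  P(Z=II)·L_II = 0.15 × 0.39 = 0.0585
  P(Z=III)·L_III = 0.44 × 0.3 = 0.132
Evidence: 0.2132 + 0.0585 + 0.132 = 0.4037
Responsibility of Topic II: 0.0585 / 0.4037 ≈ 0.1449

0.1449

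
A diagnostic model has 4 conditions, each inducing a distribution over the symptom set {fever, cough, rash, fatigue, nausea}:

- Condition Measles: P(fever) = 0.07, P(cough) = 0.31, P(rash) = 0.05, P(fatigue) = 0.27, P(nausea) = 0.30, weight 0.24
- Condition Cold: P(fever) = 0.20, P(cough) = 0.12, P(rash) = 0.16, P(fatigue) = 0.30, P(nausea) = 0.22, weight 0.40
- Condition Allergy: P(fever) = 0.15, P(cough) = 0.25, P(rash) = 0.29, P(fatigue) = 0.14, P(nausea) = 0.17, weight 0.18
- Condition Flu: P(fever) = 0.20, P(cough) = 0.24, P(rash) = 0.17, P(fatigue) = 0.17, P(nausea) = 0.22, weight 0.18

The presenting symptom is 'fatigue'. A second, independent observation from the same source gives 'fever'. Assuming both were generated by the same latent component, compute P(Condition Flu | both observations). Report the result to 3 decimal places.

By Bayes' theorem, P(k | x) = P(Z=k) f_k(x) / Σ_j P(Z=j) f_j(x).
Since both observations come from the same component, the likelihood for component k is f_k(x₁)·f_k(x₂).
  L_Measles = [0.27] × [0.07] = 0.0189
  L_Cold = [0.3] × [0.2] = 0.06
  L_Allergy = [0.14] × [0.15] = 0.021
  L_Flu = [0.17] × [0.2] = 0.034
Multiply by the mixture weights:
  P(Z=Measles)·L_Measles = 0.24 × 0.0189 = 0.004536
  P(Z=Cold)·L_Cold = 0.40 × 0.06 = 0.024
  P(Z=Allergy)·L_Allergy = 0.18 × 0.021 = 0.00378
  P(Z=Flu)·L_Flu = 0.18 × 0.034 = 0.00612
Denominator: 0.004536 + 0.024 + 0.00378 + 0.00612 = 0.038436
So the posterior for Condition Flu is 0.00612 / 0.038436 ≈ 0.159.

0.159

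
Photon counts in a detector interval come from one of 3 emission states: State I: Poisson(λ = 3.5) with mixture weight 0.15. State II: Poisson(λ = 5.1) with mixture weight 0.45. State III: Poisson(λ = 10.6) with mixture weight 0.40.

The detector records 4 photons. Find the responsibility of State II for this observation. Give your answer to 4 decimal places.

0.6973

Posterior ∝ prior × likelihood, so P(k | x) ∝ P(Z=k) f_k(x); normalise over all components.
Poisson probabilities:
  f_I = e^(−3.5)·3.5^4/4! = 0.188812
  f_II = e^(−5.1)·5.1^4/4! = 0.171857
  f_III = e^(−10.6)·10.6^4/4! = 0.0131066
Weight by the priors:
  P(Z=I)·f_I = 0.15 × 0.188812 = 0.0283218
  P(Z=II)·f_II = 0.45 × 0.171857 = 0.0773357
  P(Z=III)·f_III = 0.40 × 0.0131066 = 0.00524265
Denominator: 0.0283218 + 0.0773357 + 0.00524265 = 0.1109
P(State II | the observation) ≈ 0.6973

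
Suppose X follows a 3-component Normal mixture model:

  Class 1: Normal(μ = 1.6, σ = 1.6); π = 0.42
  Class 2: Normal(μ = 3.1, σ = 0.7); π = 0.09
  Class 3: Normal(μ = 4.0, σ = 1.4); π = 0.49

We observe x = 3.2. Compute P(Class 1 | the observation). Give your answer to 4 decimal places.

0.2727

Apply Bayes' rule: the posterior for each component is proportional to its prior times its likelihood at x.
Component likelihoods at x = 3.2:
  f_1 = (1/(1.6·√(2π)))·exp(−(3.2−1.6)²/(2·1.6²)) = 0.249339·exp(-0.50000) = 0.151232
  f_2 = (1/(0.7·√(2π)))·exp(−(3.2−3.1)²/(2·0.7²)) = 0.569918·exp(-0.01020) = 0.564132
  f_3 = (1/(1.4·√(2π)))·exp(−(3.2−4.0)²/(2·1.4²)) = 0.284959·exp(-0.16327) = 0.242034
Prior × likelihood for each component:
  π_1·f_1 = 0.42 × 0.151232 = 0.0635173
  π_2·f_2 = 0.09 × 0.564132 = 0.0507718
  π_3·f_3 = 0.49 × 0.242034 = 0.118597
Sum: 0.0635173 + 0.0507718 + 0.118597 = 0.232886
So the posterior for Class 1 is 0.0635173 / 0.232886 ≈ 0.2727.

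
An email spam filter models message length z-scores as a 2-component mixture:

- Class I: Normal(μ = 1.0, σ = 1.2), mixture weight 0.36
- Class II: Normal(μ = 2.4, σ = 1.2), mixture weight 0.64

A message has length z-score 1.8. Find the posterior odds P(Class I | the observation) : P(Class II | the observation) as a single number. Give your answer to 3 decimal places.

0.510

Since P(k|x) ∝ π_k f_k(x), the posterior odds are π_i f_i(x) / (π_j f_j(x)).
Evaluate each component's likelihood at the observed value:
  f_I = 0.266207
  f_II = 0.293388
0.0958344 / 0.187768 ≈ 0.510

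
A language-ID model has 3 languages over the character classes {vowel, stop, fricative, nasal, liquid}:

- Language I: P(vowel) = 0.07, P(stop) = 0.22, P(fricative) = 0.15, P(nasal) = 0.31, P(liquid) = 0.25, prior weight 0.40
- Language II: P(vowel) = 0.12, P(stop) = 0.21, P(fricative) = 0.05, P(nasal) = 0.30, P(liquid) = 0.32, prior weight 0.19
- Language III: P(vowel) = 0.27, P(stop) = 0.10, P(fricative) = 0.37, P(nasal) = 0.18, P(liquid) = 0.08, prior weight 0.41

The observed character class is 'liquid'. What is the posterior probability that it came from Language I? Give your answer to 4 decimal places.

0.5165

By Bayes' theorem, P(k | x) = w_k f_k(x) / Σ_j w_j f_j(x).
Categorical probabilities:
  L_I = P(liquid | comp) = 0.25
  L_II = P(liquid | comp) = 0.32
  L_III = P(liquid | comp) = 0.08
Weight by the priors:
  w_I·L_I = 0.40 × 0.25 = 0.1
  w_II·L_II = 0.19 × 0.32 = 0.0608
  w_III·L_III = 0.41 × 0.08 = 0.0328
Marginal: 0.1 + 0.0608 + 0.0328 = 0.1936
P(Language I | data) ≈ 0.5165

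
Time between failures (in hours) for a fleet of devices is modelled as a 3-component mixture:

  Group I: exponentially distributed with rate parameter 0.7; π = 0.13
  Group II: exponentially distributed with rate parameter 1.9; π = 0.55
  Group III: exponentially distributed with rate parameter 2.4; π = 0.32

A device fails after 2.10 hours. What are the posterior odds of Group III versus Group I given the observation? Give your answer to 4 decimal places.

0.2376

Since P(k|x) ∝ P(Z=k) f_k(x), the posterior odds are P(Z=i) f_i(x) / (P(Z=j) f_j(x)).
Evaluate each component's likelihood at the observed value:
  L_I = 0.7·e^(−0.7·2.10) = 0.7·e^(−1.4700) = 0.160948
  L_II = 1.9·e^(−1.9·2.10) = 1.9·e^(−3.9900) = 0.0351495
  L_III = 2.4·e^(−2.4·2.10) = 2.4·e^(−5.0400) = 0.015537
0.00497184 / 0.0209232 ≈ 0.2376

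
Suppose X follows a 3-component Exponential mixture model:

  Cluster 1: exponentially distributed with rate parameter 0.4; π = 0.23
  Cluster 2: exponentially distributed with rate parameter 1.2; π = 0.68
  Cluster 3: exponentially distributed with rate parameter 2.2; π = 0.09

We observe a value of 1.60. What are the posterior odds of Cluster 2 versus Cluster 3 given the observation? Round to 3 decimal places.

20.412

Since P(k|x) ∝ π_k f_k(x), the posterior odds are π_i f_i(x) / (π_j f_j(x)).
Exponential densities:
  f_1 = 0.210917
  f_2 = 0.175928
  f_3 = 0.0651188
0.119631 / 0.00586069 ≈ 20.412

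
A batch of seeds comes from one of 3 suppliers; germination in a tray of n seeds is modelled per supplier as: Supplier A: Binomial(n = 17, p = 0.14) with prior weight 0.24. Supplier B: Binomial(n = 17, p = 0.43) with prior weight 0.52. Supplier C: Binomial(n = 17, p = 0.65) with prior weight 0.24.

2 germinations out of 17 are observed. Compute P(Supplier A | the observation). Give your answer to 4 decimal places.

Apply Bayes' rule: the posterior for each component is proportional to its prior times its likelihood at x.
Evaluate each component's likelihood at the observed value:
  p_A = C(17,2)·0.14^2·0.86^15 = 136·0.0196·0.104106 = 0.277506
  p_B = C(17,2)·0.43^2·0.57^15 = 136·0.1849·0.000217833 = 0.00547771
  p_C = C(17,2)·0.65^2·0.35^15 = 136·0.4225·1.44884e-07 = 8.32504e-06
Prior × likelihood for each component:
  π_A·p_A = 0.24 × 0.277506 = 0.0666013
  π_B·p_B = 0.52 × 0.00547771 = 0.00284841
  π_C·p_C = 0.24 × 8.32504e-06 = 1.99801e-06
Sum: 0.0666013 + 0.00284841 + 1.99801e-06 = 0.0694517
Responsibility of Supplier A: 0.0666013 / 0.0694517 ≈ 0.9590

0.9590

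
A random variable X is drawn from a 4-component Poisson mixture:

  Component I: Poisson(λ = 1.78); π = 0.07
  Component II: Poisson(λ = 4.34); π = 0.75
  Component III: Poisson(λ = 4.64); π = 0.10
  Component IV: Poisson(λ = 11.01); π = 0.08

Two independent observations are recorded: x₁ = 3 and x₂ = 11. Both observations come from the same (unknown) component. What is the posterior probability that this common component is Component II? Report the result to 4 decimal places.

Posterior ∝ prior × likelihood, so P(k | x) ∝ w_k f_k(x); normalise over all components.
Since both observations come from the same component, the likelihood for component k is f_k(x₁)·f_k(x₂).
  f_I = [e^(−1.78)·1.78^3/3! = 0.158513] × [2.40115e-06] = 3.80614e-07
  f_II = [e^(−4.34)·4.34^3/3! = 0.177615] × [0.00336042] = 0.000596861
  f_III = [e^(−4.64)·4.64^3/3! = 0.160796] × [0.00519297] = 0.000835011
  f_IV = [e^(−11.01)·11.01^3/3! = 0.00367814] × [0.119378] = 0.000439087
Unnormalised posteriors:
  w_I·f_I = 0.07 × 3.80614e-07 = 2.6643e-08
  w_II·f_II = 0.75 × 0.000596861 = 0.000447646
  w_III·f_III = 0.10 × 0.000835011 = 8.35011e-05
  w_IV·f_IV = 0.08 × 0.000439087 = 3.5127e-05
Sum: 2.6643e-08 + 0.000447646 + 8.35011e-05 + 3.5127e-05 = 0.0005663
P(Component II | x) ≈ 0.7905

0.7905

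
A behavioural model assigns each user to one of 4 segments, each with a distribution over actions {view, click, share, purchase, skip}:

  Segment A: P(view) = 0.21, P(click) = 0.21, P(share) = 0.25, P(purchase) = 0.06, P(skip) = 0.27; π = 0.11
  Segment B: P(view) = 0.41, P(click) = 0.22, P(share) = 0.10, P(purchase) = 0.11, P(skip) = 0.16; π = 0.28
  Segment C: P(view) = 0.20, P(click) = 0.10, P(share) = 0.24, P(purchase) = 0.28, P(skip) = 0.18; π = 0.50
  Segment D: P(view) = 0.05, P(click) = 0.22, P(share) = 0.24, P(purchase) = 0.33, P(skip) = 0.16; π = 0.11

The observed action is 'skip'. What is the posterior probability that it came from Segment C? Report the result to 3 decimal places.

Apply Bayes' rule: the posterior for each component is proportional to its prior times its likelihood at x.
Categorical probabilities:
  p_A = 0.27
  p_B = 0.16
  p_C = 0.18
  p_D = 0.16
Multiply by the mixture weights:
  π_A·p_A = 0.11 × 0.27 = 0.0297
  π_B·p_B = 0.28 × 0.16 = 0.0448
  π_C·p_C = 0.50 × 0.18 = 0.09
  π_D·p_D = 0.11 × 0.16 = 0.0176
Normaliser: 0.0297 + 0.0448 + 0.09 + 0.0176 = 0.1821
P(Segment C | the observation) ≈ 0.494

0.494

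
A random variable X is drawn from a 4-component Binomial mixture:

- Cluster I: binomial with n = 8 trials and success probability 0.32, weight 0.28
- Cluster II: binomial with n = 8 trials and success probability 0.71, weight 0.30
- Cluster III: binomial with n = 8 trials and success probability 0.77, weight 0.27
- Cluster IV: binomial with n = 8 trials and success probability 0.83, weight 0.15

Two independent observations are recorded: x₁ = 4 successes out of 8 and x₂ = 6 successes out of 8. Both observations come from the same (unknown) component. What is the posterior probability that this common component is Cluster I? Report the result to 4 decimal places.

The responsibility of component k is P(Z=k) f_k(x) divided by Σ_j P(Z=j) f_j(x).
Since both observations come from the same component, the likelihood for component k is f_k(x₁)·f_k(x₂).
  f_I = [0.15694] × [0.013902] = 0.00218177
  f_II = [0.125812] × [0.301651] = 0.0379514
  f_III = [0.0688608] × [0.308715] = 0.0212584
  f_IV = [0.0277464] × [0.26456] = 0.00734058
Weight by the priors:
  P(Z=I)·f_I = 0.28 × 0.00218177 = 0.000610896
  P(Z=II)·f_II = 0.30 × 0.0379514 = 0.0113854
  P(Z=III)·f_III = 0.27 × 0.0212584 = 0.00573976
  P(Z=IV)·f_IV = 0.15 × 0.00734058 = 0.00110109
Denominator: 0.000610896 + 0.0113854 + 0.00573976 + 0.00110109 = 0.0188372
P(Cluster I | x) ≈ 0.0324

0.0324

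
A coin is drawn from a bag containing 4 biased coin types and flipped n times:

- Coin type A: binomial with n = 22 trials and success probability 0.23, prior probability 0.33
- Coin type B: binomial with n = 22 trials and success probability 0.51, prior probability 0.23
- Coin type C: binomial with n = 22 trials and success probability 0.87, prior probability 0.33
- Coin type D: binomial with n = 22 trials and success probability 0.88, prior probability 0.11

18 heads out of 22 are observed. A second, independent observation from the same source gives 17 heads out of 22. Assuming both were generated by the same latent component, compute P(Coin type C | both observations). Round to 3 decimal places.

0.805

The responsibility of component k is w_k f_k(x) divided by Σ_j w_j f_j(x).
Since both observations come from the same component, the likelihood for component k is f_k(x₁)·f_k(x₂).
  f_A = [C(22,18)·0.23^18·0.77^4 = 7315·3.24415e-12·0.35153 = 8.34216e-09] × [1.00541e-07] = 8.3873e-16
  f_B = [C(22,18)·0.51^18·0.49^4 = 7315·5.44833e-06·0.057648 = 0.00229753] × [0.00794676] = 1.8258e-05
  f_C = [C(22,18)·0.87^18·0.13^4 = 7315·0.0815355·0.00028561 = 0.170347] × [0.0916349] = 0.0156097
  f_D = [C(22,18)·0.88^18·0.12^4 = 7315·0.100159·0.00020736 = 0.151924] × [0.074581] = 0.0113307
Unnormalised posteriors:
  w_A·f_A = 0.33 × 8.3873e-16 = 2.76781e-16
  w_B·f_B = 0.23 × 1.8258e-05 = 4.19933e-06
  w_C·f_C = 0.33 × 0.0156097 = 0.00515121
  w_D·f_D = 0.11 × 0.0113307 = 0.00124637
Sum: 2.76781e-16 + 4.19933e-06 + 0.00515121 + 0.00124637 = 0.00640178
P(Coin type C | x) ≈ 0.805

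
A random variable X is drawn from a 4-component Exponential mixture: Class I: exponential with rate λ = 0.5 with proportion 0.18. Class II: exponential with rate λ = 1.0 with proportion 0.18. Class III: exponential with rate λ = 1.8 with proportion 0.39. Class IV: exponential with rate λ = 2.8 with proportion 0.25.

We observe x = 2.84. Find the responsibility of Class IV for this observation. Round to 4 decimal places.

0.0067

The responsibility of component k is π_k f_k(x) divided by Σ_j π_j f_j(x).
Component likelihoods at x = 2.84:
  L_I = 0.5·e^(−0.5·2.84) = 0.5·e^(−1.4200) = 0.120857
  L_II = 1.0·e^(−1.0·2.84) = 1.0·e^(−2.8400) = 0.0584257
  L_III = 1.8·e^(−1.8·2.84) = 1.8·e^(−5.1120) = 0.0108432
  L_IV = 2.8·e^(−2.8·2.84) = 2.8·e^(−7.9520) = 0.000985481
Unnormalised posteriors:
  π_I·L_I = 0.18 × 0.120857 = 0.0217543
  π_II·L_II = 0.18 × 0.0584257 = 0.0105166
  π_III·L_III = 0.39 × 0.0108432 = 0.00422886
  π_IV·L_IV = 0.25 × 0.000985481 = 0.00024637
Sum: 0.0217543 + 0.0105166 + 0.00422886 + 0.00024637 = 0.0367461
P(Class IV | the observation) = 0.00024637 / 0.0367461 ≈ 0.0067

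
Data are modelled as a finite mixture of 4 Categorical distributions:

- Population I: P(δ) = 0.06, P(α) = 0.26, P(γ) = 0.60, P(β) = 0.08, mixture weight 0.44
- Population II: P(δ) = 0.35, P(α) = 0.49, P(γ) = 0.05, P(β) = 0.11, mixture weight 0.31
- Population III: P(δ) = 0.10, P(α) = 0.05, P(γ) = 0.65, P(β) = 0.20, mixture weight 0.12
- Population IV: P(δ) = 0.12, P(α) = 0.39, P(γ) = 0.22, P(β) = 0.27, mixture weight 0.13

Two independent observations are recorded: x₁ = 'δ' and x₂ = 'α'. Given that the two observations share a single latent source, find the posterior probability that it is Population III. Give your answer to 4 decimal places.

Apply Bayes' rule: the posterior for each component is proportional to its prior times its likelihood at x.
Since both observations come from the same component, the likelihood for component k is f_k(x₁)·f_k(x₂).
  f_I = [P(δ | comp) = 0.06] × [0.26] = 0.0156
  f_II = [P(δ | comp) = 0.35] × [0.49] = 0.1715
  f_III = [P(δ | comp) = 0.10] × [0.05] = 0.005
  f_IV = [P(δ | comp) = 0.12] × [0.39] = 0.0468
Multiply by the mixture weights:
  w_I·f_I = 0.44 × 0.0156 = 0.006864
  w_II·f_II = 0.31 × 0.1715 = 0.053165
  w_III·f_III = 0.12 × 0.005 = 0.0006
  w_IV·f_IV = 0.13 × 0.0468 = 0.006084
Denominator: 0.006864 + 0.053165 + 0.0006 + 0.006084 = 0.066713
So the posterior for Population III is 0.0006 / 0.066713 ≈ 0.0090.

0.0090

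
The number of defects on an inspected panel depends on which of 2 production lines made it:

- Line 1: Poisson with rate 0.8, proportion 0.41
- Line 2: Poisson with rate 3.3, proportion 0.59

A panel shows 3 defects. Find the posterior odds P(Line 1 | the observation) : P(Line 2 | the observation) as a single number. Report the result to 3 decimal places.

Posterior odds = (π_i f_i(x)) / (π_j f_j(x)); the normalising sum cancels.
Evaluate each component's likelihood at the observed value:
  f_1 = 0.0383427
  f_2 = 0.220912
0.0157205 / 0.130338 ≈ 0.121

0.121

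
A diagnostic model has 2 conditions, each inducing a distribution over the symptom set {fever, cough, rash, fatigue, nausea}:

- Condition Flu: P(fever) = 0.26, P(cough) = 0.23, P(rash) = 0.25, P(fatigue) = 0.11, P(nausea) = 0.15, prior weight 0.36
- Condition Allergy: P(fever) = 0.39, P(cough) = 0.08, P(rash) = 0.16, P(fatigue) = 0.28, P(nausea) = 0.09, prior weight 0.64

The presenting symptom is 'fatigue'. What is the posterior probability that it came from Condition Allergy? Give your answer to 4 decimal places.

0.8190

The responsibility of component k is π_k f_k(x) divided by Σ_j π_j f_j(x).
Evaluate each component's likelihood at the observed value:
  p_Flu = 0.11
  p_Allergy = 0.28
Unnormalised posteriors:
  π_Flu·p_Flu = 0.36 × 0.11 = 0.0396
  π_Allergy·p_Allergy = 0.64 × 0.28 = 0.1792
Normaliser: 0.0396 + 0.1792 = 0.2188
P(Condition Allergy | 'fatigue') = 0.1792 / 0.2188 ≈ 0.8190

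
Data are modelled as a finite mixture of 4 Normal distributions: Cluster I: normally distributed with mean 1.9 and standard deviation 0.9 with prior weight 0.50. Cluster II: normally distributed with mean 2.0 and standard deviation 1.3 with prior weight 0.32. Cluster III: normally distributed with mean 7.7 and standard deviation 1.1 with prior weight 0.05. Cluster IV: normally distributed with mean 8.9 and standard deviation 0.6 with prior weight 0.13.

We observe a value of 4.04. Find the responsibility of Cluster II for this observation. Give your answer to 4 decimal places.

Posterior ∝ prior × likelihood, so P(k | x) ∝ π_k f_k(x); normalise over all components.
Normal densities:
  L_I = 0.0262394
  L_II = 0.089587
  L_III = 0.00143066
  L_IV = 3.76468e-15
Prior × likelihood for each component:
  π_I·L_I = 0.50 × 0.0262394 = 0.0131197
  π_II·L_II = 0.32 × 0.089587 = 0.0286678
  π_III·L_III = 0.05 × 0.00143066 = 7.15329e-05
  π_IV·L_IV = 0.13 × 3.76468e-15 = 4.89409e-16
Normaliser: 0.0131197 + 0.0286678 + 7.15329e-05 + 4.89409e-16 = 0.0418591
P(Cluster II | x) = 0.0286678 / 0.0418591 ≈ 0.6849

0.6849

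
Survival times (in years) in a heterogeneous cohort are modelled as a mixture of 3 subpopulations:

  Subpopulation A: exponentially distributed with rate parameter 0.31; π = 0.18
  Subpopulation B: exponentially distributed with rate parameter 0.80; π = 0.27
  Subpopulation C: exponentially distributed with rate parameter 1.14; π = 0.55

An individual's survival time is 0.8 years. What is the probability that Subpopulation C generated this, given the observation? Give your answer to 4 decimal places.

P(component k | x) = π_k·f_k(x) / marginal(x), where marginal(x) = Σ_j π_j·f_j(x).
Evaluate each component's likelihood at the observed value:
  p_A = 0.241912
  p_B = 0.421834
  p_C = 0.457961
Multiply by the mixture weights:
  π_A·p_A = 0.18 × 0.241912 = 0.0435441
  π_B·p_B = 0.27 × 0.421834 = 0.113895
  π_C·p_C = 0.55 × 0.457961 = 0.251878
Evidence: 0.0435441 + 0.113895 + 0.251878 = 0.409318
P(Subpopulation C | data) = 0.251878 / 0.409318 ≈ 0.6154

0.6154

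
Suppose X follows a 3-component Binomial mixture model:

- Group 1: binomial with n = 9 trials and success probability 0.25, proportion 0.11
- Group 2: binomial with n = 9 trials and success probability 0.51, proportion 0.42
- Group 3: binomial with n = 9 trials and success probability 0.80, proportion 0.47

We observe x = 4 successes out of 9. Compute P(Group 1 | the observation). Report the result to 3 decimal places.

0.106

By Bayes' theorem, P(k | x) = P(Z=k) f_k(x) / Σ_j P(Z=j) f_j(x).
Component likelihoods at x = 4 successes out of 9:
  p_1 = C(9,4)·0.25^4·0.75^5 = 126·0.00390625·0.237305 = 0.116798
  p_2 = C(9,4)·0.51^4·0.49^5 = 126·0.067652·0.0282475 = 0.240786
  p_3 = C(9,4)·0.80^4·0.20^5 = 126·0.4096·0.00032 = 0.0165151
Unnormalised posteriors:
  P(Z=1)·p_1 = 0.11 × 0.116798 = 0.0128478
  P(Z=2)·p_2 = 0.42 × 0.240786 = 0.10113
  P(Z=3)·p_3 = 0.47 × 0.0165151 = 0.00776208
Marginal: 0.0128478 + 0.10113 + 0.00776208 = 0.12174
Responsibility of Group 1: 0.0128478 / 0.12174 ≈ 0.106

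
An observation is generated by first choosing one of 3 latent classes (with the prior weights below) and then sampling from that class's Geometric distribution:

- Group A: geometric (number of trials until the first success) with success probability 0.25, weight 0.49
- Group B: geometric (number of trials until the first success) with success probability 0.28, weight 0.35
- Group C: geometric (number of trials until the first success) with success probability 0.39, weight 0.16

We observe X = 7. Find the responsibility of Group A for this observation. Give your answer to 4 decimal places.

0.5638

P(component k | x) = w_k·f_k(x) / marginal(x), where marginal(x) = Σ_j w_j·f_j(x).
Geometric probabilities:
  p_A = 0.25·(1−0.25)^6 = 0.25·0.177979 = 0.0444946
  p_B = 0.28·(1−0.28)^6 = 0.28·0.139314 = 0.0390079
  p_C = 0.39·(1−0.39)^6 = 0.39·0.0515204 = 0.0200929
Prior × likelihood for each component:
  w_A·p_A = 0.49 × 0.0444946 = 0.0218024
  w_B·p_B = 0.35 × 0.0390079 = 0.0136528
  w_C·p_C = 0.16 × 0.0200929 = 0.00321487
Evidence: 0.0218024 + 0.0136528 + 0.00321487 = 0.03867
P(Group A | x) = 0.0218024 / 0.03867 ≈ 0.5638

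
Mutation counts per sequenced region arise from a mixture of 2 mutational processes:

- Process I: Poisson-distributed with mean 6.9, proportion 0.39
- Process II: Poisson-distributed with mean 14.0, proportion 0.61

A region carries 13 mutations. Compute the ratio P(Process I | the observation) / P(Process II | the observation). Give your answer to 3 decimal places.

Since P(k|x) ∝ w_k f_k(x), the posterior odds are w_i f_i(x) / (w_j f_j(x)).
Component likelihoods at x = 13 mutations:
  L_I = 0.0130055
  L_II = 0.105989
Posterior odds = (w_I·L_I) / (w_II·L_II) = (0.39·0.0130055) / (0.61·0.105989) = 0.00507213 / 0.0646534 ≈ 0.078

0.078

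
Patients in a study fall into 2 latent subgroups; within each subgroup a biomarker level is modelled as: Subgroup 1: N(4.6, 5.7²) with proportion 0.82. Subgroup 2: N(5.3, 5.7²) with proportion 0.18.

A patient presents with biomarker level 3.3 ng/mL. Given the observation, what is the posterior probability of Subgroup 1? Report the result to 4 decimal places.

0.8252

By Bayes' theorem, P(k | x) = π_k f_k(x) / Σ_j π_j f_j(x).
Evaluate each component's likelihood at the observed value:
  p_1 = 0.068193
  p_2 = 0.0658114
Multiply by the mixture weights:
  π_1·p_1 = 0.82 × 0.068193 = 0.0559183
  π_2·p_2 = 0.18 × 0.0658114 = 0.0118461
Denominator: 0.0559183 + 0.0118461 = 0.0677643
P(Subgroup 1 | the observation) = 0.0559183 / 0.0677643 ≈ 0.8252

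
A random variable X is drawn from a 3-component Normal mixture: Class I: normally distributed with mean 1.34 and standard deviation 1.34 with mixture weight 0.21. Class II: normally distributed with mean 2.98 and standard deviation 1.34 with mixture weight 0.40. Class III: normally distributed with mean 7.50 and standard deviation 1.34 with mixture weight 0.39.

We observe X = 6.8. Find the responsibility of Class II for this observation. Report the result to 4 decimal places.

0.0198

Apply Bayes' rule: the posterior for each component is proportional to its prior times its likelihood at x.
Evaluate each component's likelihood at the observed value:
  p_I = (1/(1.34·√(2π)))·exp(−(6.8−1.34)²/(2·1.34²)) = 0.297718·exp(-8.30129) = 7.38924e-05
  p_II = (1/(1.34·√(2π)))·exp(−(6.8−2.98)²/(2·1.34²)) = 0.297718·exp(-4.06338) = 0.00511803
  p_III = (1/(1.34·√(2π)))·exp(−(6.8−7.50)²/(2·1.34²)) = 0.297718·exp(-0.13644) = 0.259746
Multiply by the mixture weights:
  w_I·p_I = 0.21 × 7.38924e-05 = 1.55174e-05
  w_II·p_II = 0.40 × 0.00511803 = 0.00204721
  w_III·p_III = 0.39 × 0.259746 = 0.101301
Evidence: 1.55174e-05 + 0.00204721 + 0.101301 = 0.103363
P(Class II | x) ≈ 0.0198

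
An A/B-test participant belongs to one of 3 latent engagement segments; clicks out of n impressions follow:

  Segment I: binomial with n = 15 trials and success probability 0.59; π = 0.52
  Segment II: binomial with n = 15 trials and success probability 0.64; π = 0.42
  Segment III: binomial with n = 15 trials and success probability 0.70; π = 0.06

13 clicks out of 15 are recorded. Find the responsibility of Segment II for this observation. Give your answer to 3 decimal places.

P(component k | x) = π_k·f_k(x) / marginal(x), where marginal(x) = Σ_j π_j·f_j(x).
Binomial probabilities:
  L_I = C(15,13)·0.59^13·0.41^2 = 105·0.00104973·0.1681 = 0.0185282
  L_II = C(15,13)·0.64^13·0.36^2 = 105·0.00302231·0.1296 = 0.0411277
  L_III = C(15,13)·0.70^13·0.30^2 = 105·0.0096889·0.09 = 0.0915601
Prior × likelihood for each component:
  π_I·L_I = 0.52 × 0.0185282 = 0.00963466
  π_II·L_II = 0.42 × 0.0411277 = 0.0172736
  π_III·L_III = 0.06 × 0.0915601 = 0.00549361
Denominator: 0.00963466 + 0.0172736 + 0.00549361 = 0.0324019
Responsibility of Segment II: 0.0172736 / 0.0324019 ≈ 0.533

0.533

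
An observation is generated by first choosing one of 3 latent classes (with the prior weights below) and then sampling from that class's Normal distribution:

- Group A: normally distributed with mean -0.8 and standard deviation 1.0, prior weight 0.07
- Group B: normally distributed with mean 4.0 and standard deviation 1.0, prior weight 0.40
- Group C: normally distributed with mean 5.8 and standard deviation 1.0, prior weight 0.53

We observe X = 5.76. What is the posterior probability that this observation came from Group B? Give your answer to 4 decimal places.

The responsibility of component k is π_k f_k(x) divided by Σ_j π_j f_j(x).
Normal densities:
  p_A = (1/(1.0·√(2π)))·exp(−(5.76−-0.8)²/(2·1.0²)) = 0.398942·exp(-21.51680) = 1.80419e-10
  p_B = (1/(1.0·√(2π)))·exp(−(5.76−4.0)²/(2·1.0²)) = 0.398942·exp(-1.54880) = 0.0847764
  p_C = (1/(1.0·√(2π)))·exp(−(5.76−5.8)²/(2·1.0²)) = 0.398942·exp(-0.00080) = 0.398623
Multiply by the mixture weights:
  π_A·p_A = 0.07 × 1.80419e-10 = 1.26293e-11
  π_B·p_B = 0.40 × 0.0847764 = 0.0339105
  π_C·p_C = 0.53 × 0.398623 = 0.21127
Marginal: 1.26293e-11 + 0.0339105 + 0.21127 = 0.245181
So the posterior for Group B is 0.0339105 / 0.245181 ≈ 0.1383.

0.1383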